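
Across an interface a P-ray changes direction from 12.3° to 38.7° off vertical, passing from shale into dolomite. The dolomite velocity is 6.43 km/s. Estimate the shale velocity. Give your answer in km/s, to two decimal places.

sin 12.3° = 0.2130; sin 38.7° = 0.6252.
V₁ = V₂·(sin θ₁/sin θ₂) = 6.43·(0.2130/0.6252) = 2.19 km/s.

2.19 km/s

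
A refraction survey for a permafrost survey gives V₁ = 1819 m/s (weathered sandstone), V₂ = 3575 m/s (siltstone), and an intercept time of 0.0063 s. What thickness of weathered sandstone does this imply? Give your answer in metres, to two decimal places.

h = tᵢ·V₁·V₂ / (2·√(V₂²−V₁²)).
√(V₂²−V₁²) = √(3575² − 1819²) = 3077.6 m/s.
h = 0.0063 s × 1819 × 3575 / (2 × 3077.6) = 6.66 m.

6.66 m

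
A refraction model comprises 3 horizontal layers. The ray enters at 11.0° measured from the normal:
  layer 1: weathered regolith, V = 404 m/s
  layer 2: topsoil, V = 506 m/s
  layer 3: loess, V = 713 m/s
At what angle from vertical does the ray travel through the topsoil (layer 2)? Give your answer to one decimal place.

13.8°

Snell's law across each interface conserves sin θ / V, so sin θ_2 = V_2·sin θ₁/V₁.
sin θ_2 = 506 × sin 11.0° / 404 = 0.2390.
θ_2 = arcsin 0.2390 = 13.83°.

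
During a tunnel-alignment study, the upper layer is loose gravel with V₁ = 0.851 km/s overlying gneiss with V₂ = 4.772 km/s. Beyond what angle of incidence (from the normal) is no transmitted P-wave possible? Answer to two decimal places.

10.27°

Critical incidence: sin θ_c = V₁/V₂ = 0.851/4.772 = 0.1783.
θ_c = arcsin 0.1783 = 10.27°.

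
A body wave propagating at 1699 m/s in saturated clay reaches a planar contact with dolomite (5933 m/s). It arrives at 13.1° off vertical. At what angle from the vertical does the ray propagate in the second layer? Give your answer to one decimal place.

52.3°

Snell's law: sin θ₂ = (V₂/V₁)·sin θ₁ = (5933/1699)·sin 13.1° = 0.7915.
θ₂ = sin⁻¹(0.7915) = 52.32° (from vertical).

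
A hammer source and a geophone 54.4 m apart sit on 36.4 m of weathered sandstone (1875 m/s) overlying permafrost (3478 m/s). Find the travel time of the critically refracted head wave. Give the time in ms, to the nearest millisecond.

48 ms

t = x/V₂ + 2h·√(V₂²−V₁²)/(V₁V₂).
√(V₂²−V₁²) = √(3478²−1875²) = 2929.3 m/s; delay term = 2·36.4·2929.3/(1875·3478) = 0.03270 s.
t = 54.4/3478 + 0.03270 = 0.04834 s.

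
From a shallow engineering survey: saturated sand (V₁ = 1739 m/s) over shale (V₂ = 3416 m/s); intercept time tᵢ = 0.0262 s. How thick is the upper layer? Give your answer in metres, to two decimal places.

h = tᵢ·V₁·V₂ / (2·√(V₂²−V₁²)).
√(V₂²−V₁²) = √(3416² − 1739²) = 2940.2 m/s.
h = 0.0262 s × 1739 × 3416 / (2 × 2940.2) = 26.47 m.

26.47 m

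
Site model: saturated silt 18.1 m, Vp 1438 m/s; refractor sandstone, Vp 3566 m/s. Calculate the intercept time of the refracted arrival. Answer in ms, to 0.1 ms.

23.0 ms

tᵢ = 2h·√(V₂²−V₁²)/(V₁V₂).
√(V₂²−V₁²) = √(3566²−1438²) = 3263.2 m/s.
tᵢ = 2·18.1·3263.2/(1438·3566) = 0.02304 s.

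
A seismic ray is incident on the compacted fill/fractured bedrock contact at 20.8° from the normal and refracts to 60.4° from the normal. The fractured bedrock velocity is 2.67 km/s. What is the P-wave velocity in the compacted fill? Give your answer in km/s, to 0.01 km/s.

1.09 km/s

Snell's law: sin 20.8°/V₁ = sin 60.4°/V₂.
V₁ = V₂·sin 20.8°/sin 60.4° = 2.67 × 0.4084 = 1.09 km/s.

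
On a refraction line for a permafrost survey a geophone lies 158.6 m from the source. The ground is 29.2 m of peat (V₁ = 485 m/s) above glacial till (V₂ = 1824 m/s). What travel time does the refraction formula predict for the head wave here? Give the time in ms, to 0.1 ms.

θ_c = arcsin(V₁/V₂) = arcsin(485/1824) = 15.42°, cos θ_c = 0.9640.
Intercept time tᵢ = 2h cos θ_c / V₁ = 2·29.2·0.9640/485 = 0.11608 s.
t = x/V₂ + tᵢ = 158.6/1824 + 0.11608 = 0.20303 s.

203.0 ms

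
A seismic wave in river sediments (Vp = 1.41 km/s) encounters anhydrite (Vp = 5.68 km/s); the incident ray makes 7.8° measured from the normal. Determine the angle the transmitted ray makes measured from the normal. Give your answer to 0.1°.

33.1°

sin θ₁/V₁ = sin θ₂/V₂ ⇒ sin θ₂ = 5.68·sin 7.8°/1.41 = 5.68·0.1357/1.41 = 0.5467.
θ₂ = sin⁻¹(0.5467) = 33.14° (from vertical).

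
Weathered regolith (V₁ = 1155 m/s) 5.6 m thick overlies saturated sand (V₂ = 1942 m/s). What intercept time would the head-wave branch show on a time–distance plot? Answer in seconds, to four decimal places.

θ_c = arcsin(V₁/V₂) = arcsin(1155/1942) = 36.49°; cos θ_c = 0.8039.
tᵢ = 2h·cos θ_c / V₁ = 2·5.6·0.8039 / 1155 = 0.00780 s.

0.0078 s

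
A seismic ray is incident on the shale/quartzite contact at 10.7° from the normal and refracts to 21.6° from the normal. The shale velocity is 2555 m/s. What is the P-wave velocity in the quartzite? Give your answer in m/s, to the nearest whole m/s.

Snell's law: sin 10.7°/V₁ = sin 21.6°/V₂.
V₂ = V₁·sin 21.6°/sin 10.7° = 2555 × 1.9827 = 5065.84 m/s.

5066 m/s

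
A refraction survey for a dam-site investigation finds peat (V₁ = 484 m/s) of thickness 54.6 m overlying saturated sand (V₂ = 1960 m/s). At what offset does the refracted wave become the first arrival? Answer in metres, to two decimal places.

x_cross = 2h·√((V₂+V₁)/(V₂−V₁)).
(V₂+V₁)/(V₂−V₁) = (1960+484)/(1960−484) = 1.6558; √ = 1.2868.
x_cross = 2·54.6·1.2868 = 140.52 m.

140.52 m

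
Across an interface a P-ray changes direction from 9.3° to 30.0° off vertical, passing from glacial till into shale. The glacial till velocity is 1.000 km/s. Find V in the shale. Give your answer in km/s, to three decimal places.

Snell's law: sin 9.3°/V₁ = sin 30.0°/V₂.
V₂ = V₁·sin 30.0°/sin 9.3° = 1.000 × 3.0940 = 3.094 km/s.

3.094 km/s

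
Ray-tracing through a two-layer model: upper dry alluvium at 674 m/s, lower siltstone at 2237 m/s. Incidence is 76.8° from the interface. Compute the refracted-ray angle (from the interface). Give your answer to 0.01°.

40.72°

Angle from the normal: 90° − 76.8° = 13.2°.
sin θ₁/V₁ = sin θ₂/V₂ ⇒ sin θ₂ = 2237·sin 13.2°/674 = 2237·0.2284/674 = 0.7579.
θ₂ = arcsin 0.7579 = 49.28° from the normal.
From the interface: 90° − 49.28° = 40.72°.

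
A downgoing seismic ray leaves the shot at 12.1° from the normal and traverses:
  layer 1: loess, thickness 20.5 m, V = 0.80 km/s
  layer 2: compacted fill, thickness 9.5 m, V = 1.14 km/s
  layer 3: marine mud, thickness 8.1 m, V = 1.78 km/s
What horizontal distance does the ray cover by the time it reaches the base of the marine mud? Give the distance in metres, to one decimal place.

11.6 m

Apply Snell's law at each interface; in layer i the horizontal offset is hᵢ·tan θᵢ.
Layer 1: θ = 12.10°; offset = 20.5·tan 12.10° = 4.395 m.
Layer 2: sin θ = 1.14·sin 12.1°/0.80 = 0.2987, θ = 17.38°; offset = 9.5·tan 17.38° = 2.973 m.
Layer 3: sin θ = 1.78·sin 12.1°/0.80 = 0.4664, θ = 27.80°; offset = 8.1·tan 27.80° = 4.271 m.
Total horizontal offset = 11.639 m.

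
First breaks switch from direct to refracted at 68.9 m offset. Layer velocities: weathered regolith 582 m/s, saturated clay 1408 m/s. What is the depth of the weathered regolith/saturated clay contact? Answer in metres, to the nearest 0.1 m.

22.2 m

h = (x_cross/2)·√((V₂−V₁)/(V₂+V₁)).
(V₂−V₁)/(V₂+V₁) = (1408−582)/(1408+582) = 0.4151; √ = 0.6443.
h = (68.9/2)·0.6443 = 22.19 m.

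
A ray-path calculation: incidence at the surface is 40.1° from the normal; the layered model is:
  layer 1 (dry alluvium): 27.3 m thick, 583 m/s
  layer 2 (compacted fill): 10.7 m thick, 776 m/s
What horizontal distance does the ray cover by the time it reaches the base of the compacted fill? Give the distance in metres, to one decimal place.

Apply Snell's law at each interface; in layer i the horizontal offset is hᵢ·tan θᵢ.
Layer 1: θ = 40.10°; offset = 27.3·tan 40.10° = 22.989 m.
Layer 2: sin θ = 776·sin 40.1°/583 = 0.8574, θ = 59.02°; offset = 10.7·tan 59.02° = 17.823 m.
Σ offsets = 40.812 m.

40.8 m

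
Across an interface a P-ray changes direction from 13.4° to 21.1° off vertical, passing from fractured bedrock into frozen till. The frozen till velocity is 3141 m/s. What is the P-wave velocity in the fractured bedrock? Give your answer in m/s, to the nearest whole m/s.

sin 13.4° = 0.2317; sin 21.1° = 0.3600.
V₁ = V₂·(sin θ₁/sin θ₂) = 3141·(0.2317/0.3600) = 2022.02 m/s.

2022 m/s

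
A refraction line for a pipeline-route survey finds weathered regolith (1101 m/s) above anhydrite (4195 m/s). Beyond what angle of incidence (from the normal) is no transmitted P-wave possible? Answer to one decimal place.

Critical incidence: sin θ_c = V₁/V₂ = 1101/4195 = 0.2625.
θ_c = arcsin 0.2625 = 15.22°.

15.2°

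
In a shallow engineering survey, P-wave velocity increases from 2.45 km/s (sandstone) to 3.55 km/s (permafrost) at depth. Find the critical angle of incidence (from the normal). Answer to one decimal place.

At critical incidence the refracted ray runs along the interface (θ₂ = 90°), so sin θ_c = V₁/V₂.
θ_c = arcsin(2.45/3.55) = arcsin 0.6901 = 43.64°.

43.6°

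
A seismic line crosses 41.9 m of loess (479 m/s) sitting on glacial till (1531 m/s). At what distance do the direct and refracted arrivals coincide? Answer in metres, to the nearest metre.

116 m

x_cross = 2h·√((V₂+V₁)/(V₂−V₁)).
(V₂+V₁)/(V₂−V₁) = (1531+479)/(1531−479) = 1.9106; √ = 1.3823.
x_cross = 2·41.9·1.3823 = 115.83 m.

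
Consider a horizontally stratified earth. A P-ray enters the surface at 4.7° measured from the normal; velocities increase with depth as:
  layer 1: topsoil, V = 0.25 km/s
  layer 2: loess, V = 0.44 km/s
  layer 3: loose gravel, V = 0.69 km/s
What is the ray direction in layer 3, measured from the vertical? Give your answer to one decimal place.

13.1°

Ray parameter p = sin 4.7° / 0.25 = 3.2775e-01 s/km.
sin θ_3 = p·V_3 = 3.2775e-01 × 0.69 = 0.2262.
θ_3 = 13.07° from the vertical.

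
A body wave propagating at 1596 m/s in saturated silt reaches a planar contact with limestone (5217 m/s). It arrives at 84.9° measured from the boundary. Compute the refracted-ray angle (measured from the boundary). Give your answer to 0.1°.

73.1°

Angle from the normal: 90° − 84.9° = 5.1°.
Snell's law: sin θ₂ = (V₂/V₁)·sin θ₁ = (5217/1596)·sin 5.1° = 0.2906.
θ₂ = arcsin 0.2906 = 16.89° from the normal.
From the interface: 90° − 16.89° = 73.11°.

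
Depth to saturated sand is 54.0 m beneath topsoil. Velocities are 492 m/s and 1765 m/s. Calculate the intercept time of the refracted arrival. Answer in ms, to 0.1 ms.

210.8 ms

θ_c = arcsin(V₁/V₂) = arcsin(492/1765) = 16.19°; cos θ_c = 0.9604.
tᵢ = 2h·cos θ_c / V₁ = 2·54.0·0.9604 / 492 = 0.21081 s.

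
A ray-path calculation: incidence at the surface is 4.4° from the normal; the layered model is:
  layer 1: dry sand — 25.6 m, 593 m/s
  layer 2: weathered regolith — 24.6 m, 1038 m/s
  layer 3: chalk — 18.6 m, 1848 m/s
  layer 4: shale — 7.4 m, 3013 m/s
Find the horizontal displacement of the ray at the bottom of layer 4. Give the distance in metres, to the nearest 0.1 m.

Apply Snell's law at each interface; in layer i the horizontal offset is hᵢ·tan θᵢ.
Layer 1: θ = 4.40°; offset = 25.6·tan 4.40° = 1.970 m.
Layer 2: sin θ = 1038·sin 4.4°/593 = 0.1343, θ = 7.72°; offset = 24.6·tan 7.72° = 3.334 m.
Layer 3: sin θ = 1848·sin 4.4°/593 = 0.2391, θ = 13.83°; offset = 18.6·tan 13.83° = 4.580 m.
Layer 4: sin θ = 3013·sin 4.4°/593 = 0.3898, θ = 22.94°; offset = 7.4·tan 22.94° = 3.132 m.
Σ offsets = 13.016 m.

13.0 m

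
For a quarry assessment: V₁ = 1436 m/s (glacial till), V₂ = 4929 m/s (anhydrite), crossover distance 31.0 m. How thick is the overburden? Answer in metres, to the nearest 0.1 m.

x_cross = 2h·√((V₂+V₁)/(V₂−V₁)) → h = x_cross / (2·√((V₂+V₁)/(V₂−V₁))).
√((V₂+V₁)/(V₂−V₁)) = √((4929+1436)/(4929−1436)) = 1.3499.
h = 31.0 / (2·1.3499) = 11.48 m.

11.5 m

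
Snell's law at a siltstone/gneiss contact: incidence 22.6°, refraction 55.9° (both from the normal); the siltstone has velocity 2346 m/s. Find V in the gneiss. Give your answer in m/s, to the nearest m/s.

Snell's law: sin 22.6°/V₁ = sin 55.9°/V₂.
V₂ = V₁·sin 55.9°/sin 22.6° = 2346 × 2.1547 = 5055.04 m/s.

5055 m/s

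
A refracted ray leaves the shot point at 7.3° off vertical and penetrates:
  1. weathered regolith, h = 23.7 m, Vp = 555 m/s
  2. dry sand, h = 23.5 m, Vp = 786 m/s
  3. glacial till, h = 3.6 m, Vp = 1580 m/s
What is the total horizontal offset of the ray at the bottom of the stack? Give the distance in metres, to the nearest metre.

9 m

Apply Snell's law at each interface; in layer i the horizontal offset is hᵢ·tan θᵢ.
Layer 1: θ = 7.30°; offset = 23.7·tan 7.30° = 3.036 m.
Layer 2: sin θ = 786·sin 7.3°/555 = 0.1800, θ = 10.37°; offset = 23.5·tan 10.37° = 4.299 m.
Layer 3: sin θ = 1580·sin 7.3°/555 = 0.3617, θ = 21.21°; offset = 3.6·tan 21.21° = 1.397 m.
Total horizontal offset = 8.732 m.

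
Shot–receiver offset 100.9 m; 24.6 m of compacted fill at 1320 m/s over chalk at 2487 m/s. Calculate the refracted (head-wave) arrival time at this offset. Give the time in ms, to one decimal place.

72.2 ms

t = x/V₂ + 2h·√(V₂²−V₁²)/(V₁V₂).
√(V₂²−V₁²) = √(2487²−1320²) = 2107.8 m/s; delay term = 2·24.6·2107.8/(1320·2487) = 0.03159 s.
t = 100.9/2487 + 0.03159 = 0.07216 s.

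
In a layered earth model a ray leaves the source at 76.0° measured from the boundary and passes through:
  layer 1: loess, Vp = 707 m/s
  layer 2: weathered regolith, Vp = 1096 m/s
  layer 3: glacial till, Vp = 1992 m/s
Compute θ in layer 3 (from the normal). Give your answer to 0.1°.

From the normal: θ₁ = 90° − 76.0° = 14.0°.
Snell's law across each interface conserves sin θ / V, so sin θ_3 = V_3·sin θ₁/V₁.
sin θ_3 = 1992 × sin 14.0° / 707 = 0.6816.
θ_3 = 42.97° from the vertical.

43.0°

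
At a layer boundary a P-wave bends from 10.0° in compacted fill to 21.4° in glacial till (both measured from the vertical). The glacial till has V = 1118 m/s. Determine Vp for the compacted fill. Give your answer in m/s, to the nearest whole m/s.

532 m/s

Snell's law: sin 10.0°/V₁ = sin 21.4°/V₂.
V₁ = V₂·sin 10.0°/sin 21.4° = 1118 × 0.4759 = 532.07 m/s.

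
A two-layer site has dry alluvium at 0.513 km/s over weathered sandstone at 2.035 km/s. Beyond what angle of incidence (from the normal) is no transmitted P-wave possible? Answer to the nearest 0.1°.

Critical incidence: sin θ_c = V₁/V₂ = 0.513/2.035 = 0.2521.
θ_c = arcsin 0.2521 = 14.60°.

14.6°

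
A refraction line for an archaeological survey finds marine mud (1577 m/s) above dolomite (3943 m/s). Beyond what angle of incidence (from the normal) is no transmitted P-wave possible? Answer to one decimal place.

23.6°

Critical incidence: sin θ_c = V₁/V₂ = 1577/3943 = 0.3999.
θ_c = arcsin 0.3999 = 23.58°.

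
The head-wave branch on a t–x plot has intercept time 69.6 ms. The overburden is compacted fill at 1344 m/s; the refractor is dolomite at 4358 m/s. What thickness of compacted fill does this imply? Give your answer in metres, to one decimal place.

49.2 m

h = tᵢ·V₁·V₂ / (2·√(V₂²−V₁²)).
√(V₂²−V₁²) = √(4358² − 1344²) = 4145.6 m/s.
h = 0.0696 s × 1344 × 4358 / (2 × 4145.6) = 49.17 m.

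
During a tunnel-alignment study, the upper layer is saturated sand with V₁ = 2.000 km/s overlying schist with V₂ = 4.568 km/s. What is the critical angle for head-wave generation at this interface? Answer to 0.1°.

26.0°

At critical incidence the refracted ray runs along the interface (θ₂ = 90°), so sin θ_c = V₁/V₂.
θ_c = arcsin(2.000/4.568) = arcsin 0.4378 = 25.97°.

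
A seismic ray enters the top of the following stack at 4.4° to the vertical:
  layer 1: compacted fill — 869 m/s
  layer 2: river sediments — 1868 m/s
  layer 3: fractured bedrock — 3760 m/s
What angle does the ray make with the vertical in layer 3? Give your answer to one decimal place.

19.4°

Ray parameter p = sin 4.4° / 869 = 8.8284e-05 s/m.
sin θ_3 = p·V_3 = 8.8284e-05 × 3760 = 0.3319.
θ_3 = 19.39° from the vertical.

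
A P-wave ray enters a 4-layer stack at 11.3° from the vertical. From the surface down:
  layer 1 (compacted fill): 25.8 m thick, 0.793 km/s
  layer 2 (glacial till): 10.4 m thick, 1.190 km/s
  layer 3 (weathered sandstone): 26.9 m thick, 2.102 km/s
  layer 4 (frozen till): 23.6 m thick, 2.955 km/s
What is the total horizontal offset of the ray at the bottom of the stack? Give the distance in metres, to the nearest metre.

50 m

Apply Snell's law at each interface; in layer i the horizontal offset is hᵢ·tan θᵢ.
Layer 1: θ = 11.30°; offset = 25.8·tan 11.30° = 5.155 m.
Layer 2: sin θ = 1.190·sin 11.3°/0.793 = 0.2940, θ = 17.10°; offset = 10.4·tan 17.10° = 3.199 m.
Layer 3: sin θ = 2.102·sin 11.3°/0.793 = 0.5194, θ = 31.29°; offset = 26.9·tan 31.29° = 16.350 m.
Layer 4: sin θ = 2.955·sin 11.3°/0.793 = 0.7302, θ = 46.90°; offset = 23.6·tan 46.90° = 25.220 m.
Total horizontal offset = 49.925 m.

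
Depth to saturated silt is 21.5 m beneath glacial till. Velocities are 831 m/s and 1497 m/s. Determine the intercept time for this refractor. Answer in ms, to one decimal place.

43.0 ms

tᵢ = 2h·√(V₂²−V₁²)/(V₁V₂).
√(V₂²−V₁²) = √(1497²−831²) = 1245.2 m/s.
tᵢ = 2·21.5·1245.2/(831·1497) = 0.04304 s.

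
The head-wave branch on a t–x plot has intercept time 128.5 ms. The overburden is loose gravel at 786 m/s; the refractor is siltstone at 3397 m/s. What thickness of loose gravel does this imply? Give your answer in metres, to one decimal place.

51.9 m

h = tᵢ·V₁·V₂ / (2·√(V₂²−V₁²)).
√(V₂²−V₁²) = √(3397² − 786²) = 3304.8 m/s.
h = 0.1285 s × 786 × 3397 / (2 × 3304.8) = 51.91 m.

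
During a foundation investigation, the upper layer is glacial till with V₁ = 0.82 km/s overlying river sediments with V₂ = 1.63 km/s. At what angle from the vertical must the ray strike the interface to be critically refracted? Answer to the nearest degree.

30°

Critical incidence: sin θ_c = V₁/V₂ = 0.82/1.63 = 0.5031.
θ_c = arcsin 0.5031 = 30.20°.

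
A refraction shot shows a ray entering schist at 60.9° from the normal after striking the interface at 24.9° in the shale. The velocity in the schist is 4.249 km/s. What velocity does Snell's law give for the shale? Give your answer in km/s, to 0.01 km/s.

2.05 km/s

sin 24.9° = 0.4210; sin 60.9° = 0.8738.
V₁ = V₂·(sin θ₁/sin θ₂) = 4.249·(0.4210/0.8738) = 2.05 km/s.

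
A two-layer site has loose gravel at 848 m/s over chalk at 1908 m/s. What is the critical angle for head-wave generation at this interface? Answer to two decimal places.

Critical incidence: sin θ_c = V₁/V₂ = 848/1908 = 0.4444.
θ_c = arcsin 0.4444 = 26.39°.

26.39°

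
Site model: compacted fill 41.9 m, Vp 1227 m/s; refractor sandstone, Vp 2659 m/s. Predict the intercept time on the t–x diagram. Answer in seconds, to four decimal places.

0.0606 s

θ_c = arcsin(V₁/V₂) = arcsin(1227/2659) = 27.48°; cos θ_c = 0.8872.
tᵢ = 2h·cos θ_c / V₁ = 2·41.9·0.8872 / 1227 = 0.06059 s.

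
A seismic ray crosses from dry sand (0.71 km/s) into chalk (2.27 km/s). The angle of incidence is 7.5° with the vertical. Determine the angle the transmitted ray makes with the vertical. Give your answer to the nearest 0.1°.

24.7°

Snell's law: sin θ₂ = (V₂/V₁)·sin θ₁ = (2.27/0.71)·sin 7.5° = 0.4173.
θ₂ = sin⁻¹(0.4173) = 24.67° (from vertical).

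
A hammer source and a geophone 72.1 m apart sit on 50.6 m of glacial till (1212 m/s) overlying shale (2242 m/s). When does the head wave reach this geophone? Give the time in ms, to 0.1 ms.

t = x/V₂ + 2h·√(V₂²−V₁²)/(V₁V₂).
√(V₂²−V₁²) = √(2242²−1212²) = 1886.2 m/s; delay term = 2·50.6·1886.2/(1212·2242) = 0.07025 s.
t = 72.1/2242 + 0.07025 = 0.10240 s.

102.4 ms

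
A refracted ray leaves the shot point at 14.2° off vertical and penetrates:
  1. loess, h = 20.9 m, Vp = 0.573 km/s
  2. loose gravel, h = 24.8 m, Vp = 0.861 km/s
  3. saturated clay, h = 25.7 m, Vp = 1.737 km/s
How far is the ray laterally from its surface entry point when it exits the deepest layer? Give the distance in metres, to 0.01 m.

Apply Snell's law at each interface; in layer i the horizontal offset is hᵢ·tan θᵢ.
Layer 1: θ = 14.20°; offset = 20.9·tan 14.20° = 5.2885 m.
Layer 2: sin θ = 0.861·sin 14.2°/0.573 = 0.3686, θ = 21.63°; offset = 24.8·tan 21.63° = 9.8338 m.
Layer 3: sin θ = 1.737·sin 14.2°/0.573 = 0.7436, θ = 48.04°; offset = 25.7·tan 48.04° = 28.5843 m.
Summing the layer offsets gives 43.7066 m.

43.71 m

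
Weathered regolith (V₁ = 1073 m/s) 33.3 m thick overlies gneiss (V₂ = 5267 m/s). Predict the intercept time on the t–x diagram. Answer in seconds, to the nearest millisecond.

tᵢ = 2h·√(V₂²−V₁²)/(V₁V₂).
√(V₂²−V₁²) = √(5267²−1073²) = 5156.5 m/s.
tᵢ = 2·33.3·5156.5/(1073·5267) = 0.06077 s.

0.061 s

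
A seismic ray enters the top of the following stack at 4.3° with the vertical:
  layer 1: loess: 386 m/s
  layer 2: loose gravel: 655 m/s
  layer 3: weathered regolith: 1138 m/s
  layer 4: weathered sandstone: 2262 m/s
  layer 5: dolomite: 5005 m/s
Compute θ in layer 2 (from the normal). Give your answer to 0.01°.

7.31°

Ray parameter p = sin 4.3° / 386 = 1.9425e-04 s/m.
sin θ_2 = p·V_2 = 1.9425e-04 × 655 = 0.1272.
θ_2 = 7.31° from the vertical.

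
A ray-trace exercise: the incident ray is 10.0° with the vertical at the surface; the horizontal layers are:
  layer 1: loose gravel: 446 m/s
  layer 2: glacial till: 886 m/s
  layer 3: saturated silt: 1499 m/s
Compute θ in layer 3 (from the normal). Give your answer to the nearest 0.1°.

35.7°

Ray parameter p = sin 10.0° / 446 = 3.8935e-04 s/m.
sin θ_3 = p·V_3 = 3.8935e-04 × 1499 = 0.5836.
θ_3 = 35.71° from the vertical.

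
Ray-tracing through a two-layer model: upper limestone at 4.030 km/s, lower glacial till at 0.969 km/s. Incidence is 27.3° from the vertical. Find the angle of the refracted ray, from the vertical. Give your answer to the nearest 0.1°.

6.3°

sin θ₁/V₁ = sin θ₂/V₂ ⇒ sin θ₂ = 0.969·sin 27.3°/4.030 = 0.969·0.4586/4.030 = 0.1103.
θ₂ = arcsin 0.1103 = 6.33° from the normal.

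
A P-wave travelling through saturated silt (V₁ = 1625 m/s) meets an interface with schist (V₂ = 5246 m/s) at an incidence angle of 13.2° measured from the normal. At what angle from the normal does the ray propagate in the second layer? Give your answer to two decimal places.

47.49°

Snell's law: sin θ₂ = (V₂/V₁)·sin θ₁ = (5246/1625)·sin 13.2° = 0.7372.
θ₂ = arcsin 0.7372 = 47.49° from the normal.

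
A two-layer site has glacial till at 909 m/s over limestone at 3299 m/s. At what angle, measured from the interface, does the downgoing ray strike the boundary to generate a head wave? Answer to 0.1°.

At critical incidence the refracted ray runs along the interface (θ₂ = 90°), so sin θ_c = V₁/V₂.
θ_c = arcsin(909/3299) = arcsin 0.2755 = 15.99°.
Measured from the interface: 90° − 15.99° = 74.01°.

74.0°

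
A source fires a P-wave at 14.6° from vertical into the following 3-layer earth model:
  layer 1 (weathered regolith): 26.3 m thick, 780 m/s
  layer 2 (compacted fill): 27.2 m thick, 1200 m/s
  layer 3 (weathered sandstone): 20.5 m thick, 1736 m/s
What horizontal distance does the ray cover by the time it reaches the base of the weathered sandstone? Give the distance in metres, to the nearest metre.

32 m

Apply Snell's law at each interface; in layer i the horizontal offset is hᵢ·tan θᵢ.
Layer 1: θ = 14.60°; offset = 26.3·tan 14.60° = 6.851 m.
Layer 2: sin θ = 1200·sin 14.6°/780 = 0.3878, θ = 22.82°; offset = 27.2·tan 22.82° = 11.444 m.
Layer 3: sin θ = 1736·sin 14.6°/780 = 0.5610, θ = 34.13°; offset = 20.5·tan 34.13° = 13.893 m.
Σ offsets = 32.187 m.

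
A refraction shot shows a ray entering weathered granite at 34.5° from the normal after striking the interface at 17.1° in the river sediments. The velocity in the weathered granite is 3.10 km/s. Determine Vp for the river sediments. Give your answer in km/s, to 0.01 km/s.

1.61 km/s

Snell's law: sin 17.1°/V₁ = sin 34.5°/V₂.
V₁ = V₂·sin 17.1°/sin 34.5° = 3.10 × 0.5191 = 1.61 km/s.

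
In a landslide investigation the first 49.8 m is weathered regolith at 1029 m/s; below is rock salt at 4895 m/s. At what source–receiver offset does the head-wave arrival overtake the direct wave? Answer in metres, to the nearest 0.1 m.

123.3 m

θ_c = arcsin(1029/4895) = 12.13°, so cos θ_c = 0.9777 and tᵢ = 2h cos θ_c/V₁ = 0.0946 s.
At crossover x/V₁ = x/V₂ + tᵢ ⇒ x = tᵢ/(1/V₁ − 1/V₂) = 0.09463/(9.7182e-04 − 2.0429e-04) = 123.29 m.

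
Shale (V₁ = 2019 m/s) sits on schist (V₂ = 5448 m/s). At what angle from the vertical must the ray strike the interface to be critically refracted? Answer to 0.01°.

21.75°

Critical incidence: sin θ_c = V₁/V₂ = 2019/5448 = 0.3706.
θ_c = arcsin 0.3706 = 21.75°.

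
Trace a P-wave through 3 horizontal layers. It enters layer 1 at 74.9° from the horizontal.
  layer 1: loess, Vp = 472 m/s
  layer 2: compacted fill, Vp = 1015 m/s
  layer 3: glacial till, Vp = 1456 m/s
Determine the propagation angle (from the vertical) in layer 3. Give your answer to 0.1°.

From the normal: θ₁ = 90° − 74.9° = 15.1°.
Ray parameter p = sin 15.1° / 472 = 5.5192e-04 s/m.
sin θ_3 = p·V_3 = 5.5192e-04 × 1456 = 0.8036.
θ_3 = 53.47° from the vertical.

53.5°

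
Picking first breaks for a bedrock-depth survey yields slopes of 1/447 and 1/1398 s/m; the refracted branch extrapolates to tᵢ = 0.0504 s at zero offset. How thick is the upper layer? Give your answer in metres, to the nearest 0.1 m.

θ_c = arcsin(447/1398) = 18.65°; cos θ_c = 0.9475.
tᵢ = 2h cos θ_c/V₁ ⇒ h = tᵢ·V₁/(2 cos θ_c) = 0.0504·447/(2·0.9475) = 11.89 m.

11.9 m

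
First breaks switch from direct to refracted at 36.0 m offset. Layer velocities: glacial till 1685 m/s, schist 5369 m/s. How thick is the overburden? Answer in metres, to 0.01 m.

13.01 m

x_cross = 2h·√((V₂+V₁)/(V₂−V₁)) → h = x_cross / (2·√((V₂+V₁)/(V₂−V₁))).
√((V₂+V₁)/(V₂−V₁)) = √((5369+1685)/(5369−1685)) = 1.3838.
h = 36.0 / (2·1.3838) = 13.01 m.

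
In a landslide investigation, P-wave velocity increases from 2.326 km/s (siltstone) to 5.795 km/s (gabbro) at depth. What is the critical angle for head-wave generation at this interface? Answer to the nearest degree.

24°

At critical incidence the refracted ray runs along the interface (θ₂ = 90°), so sin θ_c = V₁/V₂.
θ_c = arcsin(2.326/5.795) = arcsin 0.4014 = 23.66°.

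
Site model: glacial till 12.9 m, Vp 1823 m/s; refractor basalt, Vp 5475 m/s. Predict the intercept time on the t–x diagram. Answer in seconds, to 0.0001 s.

θ_c = arcsin(V₁/V₂) = arcsin(1823/5475) = 19.45°; cos θ_c = 0.9429.
tᵢ = 2h·cos θ_c / V₁ = 2·12.9·0.9429 / 1823 = 0.01334 s.

0.0133 s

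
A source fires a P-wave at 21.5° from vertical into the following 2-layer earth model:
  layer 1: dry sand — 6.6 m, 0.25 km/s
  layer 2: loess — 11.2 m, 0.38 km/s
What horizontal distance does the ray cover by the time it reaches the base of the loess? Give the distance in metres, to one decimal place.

Ray parameter p = sin 21.5° / 0.25 km/s = 1.4660e+00 s/km.
Layer 1: θ = 21.50°; offset = 6.6·tan 21.50° = 2.600 m.
Layer 2: sin θ = p·0.38 = 0.5571 → θ = 33.85°; offset = 11.2·tan 33.85° = 7.513 m.
Total horizontal offset = 10.113 m.

10.1 m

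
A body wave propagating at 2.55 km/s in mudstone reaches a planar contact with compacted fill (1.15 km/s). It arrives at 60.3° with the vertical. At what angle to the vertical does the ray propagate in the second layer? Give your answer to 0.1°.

Snell's law: sin θ₂ = (V₂/V₁)·sin θ₁ = (1.15/2.55)·sin 60.3° = 0.3917.
θ₂ = arcsin 0.3917 = 23.06° from the normal.

23.1°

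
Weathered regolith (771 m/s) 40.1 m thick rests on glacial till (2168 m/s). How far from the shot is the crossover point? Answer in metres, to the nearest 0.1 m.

116.3 m

θ_c = arcsin(771/2168) = 20.83°, so cos θ_c = 0.9346 and tᵢ = 2h cos θ_c/V₁ = 0.0972 s.
At crossover x/V₁ = x/V₂ + tᵢ ⇒ x = tᵢ/(1/V₁ − 1/V₂) = 0.09722/(1.2970e-03 − 4.6125e-04) = 116.33 m.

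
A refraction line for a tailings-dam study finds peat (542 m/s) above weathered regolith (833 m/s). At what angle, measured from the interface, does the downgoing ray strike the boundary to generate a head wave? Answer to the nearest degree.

49°

At critical incidence the refracted ray runs along the interface (θ₂ = 90°), so sin θ_c = V₁/V₂.
θ_c = arcsin(542/833) = arcsin 0.6507 = 40.59°.
Measured from the interface: 90° − 40.59° = 49.41°.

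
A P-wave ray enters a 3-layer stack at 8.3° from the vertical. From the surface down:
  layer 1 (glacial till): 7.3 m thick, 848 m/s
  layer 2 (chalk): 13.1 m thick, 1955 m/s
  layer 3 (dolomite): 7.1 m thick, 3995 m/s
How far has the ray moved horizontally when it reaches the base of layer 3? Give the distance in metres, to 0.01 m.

12.27 m

Ray parameter p = sin 8.3° / 848 m/s = 1.7023e-04 s/m.
Layer 1: θ = 8.30°; offset = 7.3·tan 8.30° = 1.0650 m.
Layer 2: sin θ = p·1955 = 0.3328 → θ = 19.44°; offset = 13.1·tan 19.44° = 4.6233 m.
Layer 3: sin θ = p·3995 = 0.6801 → θ = 42.85°; offset = 7.1·tan 42.85° = 6.5861 m.
Summing the layer offsets gives 12.2743 m.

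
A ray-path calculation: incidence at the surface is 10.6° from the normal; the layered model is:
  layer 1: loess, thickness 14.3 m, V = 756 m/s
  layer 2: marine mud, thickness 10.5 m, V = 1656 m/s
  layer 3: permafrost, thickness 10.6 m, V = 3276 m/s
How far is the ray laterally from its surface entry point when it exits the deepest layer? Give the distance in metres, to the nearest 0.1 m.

Apply Snell's law at each interface; in layer i the horizontal offset is hᵢ·tan θᵢ.
Layer 1: θ = 10.60°; offset = 14.3·tan 10.60° = 2.676 m.
Layer 2: sin θ = 1656·sin 10.6°/756 = 0.4029, θ = 23.76°; offset = 10.5·tan 23.76° = 4.623 m.
Layer 3: sin θ = 3276·sin 10.6°/756 = 0.7971, θ = 52.86°; offset = 10.6·tan 52.86° = 13.993 m.
Σ offsets = 21.292 m.

21.3 m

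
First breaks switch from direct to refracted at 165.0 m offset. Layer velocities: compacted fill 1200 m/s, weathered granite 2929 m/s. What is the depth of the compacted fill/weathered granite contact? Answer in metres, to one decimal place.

x_cross = 2h·√((V₂+V₁)/(V₂−V₁)) → h = x_cross / (2·√((V₂+V₁)/(V₂−V₁))).
√((V₂+V₁)/(V₂−V₁)) = √((2929+1200)/(2929−1200)) = 1.5453.
h = 165.0 / (2·1.5453) = 53.39 m.

53.4 m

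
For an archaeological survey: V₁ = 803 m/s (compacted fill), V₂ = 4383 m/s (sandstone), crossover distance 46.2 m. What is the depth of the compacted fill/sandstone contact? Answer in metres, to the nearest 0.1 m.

x_cross = 2h·√((V₂+V₁)/(V₂−V₁)) → h = x_cross / (2·√((V₂+V₁)/(V₂−V₁))).
√((V₂+V₁)/(V₂−V₁)) = √((4383+803)/(4383−803)) = 1.2036.
h = 46.2 / (2·1.2036) = 19.19 m.

19.2 m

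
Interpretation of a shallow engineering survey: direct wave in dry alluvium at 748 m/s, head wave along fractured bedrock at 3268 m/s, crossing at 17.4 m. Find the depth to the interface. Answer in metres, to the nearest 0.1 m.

6.9 m

x_cross = 2h·√((V₂+V₁)/(V₂−V₁)) → h = x_cross / (2·√((V₂+V₁)/(V₂−V₁))).
√((V₂+V₁)/(V₂−V₁)) = √((3268+748)/(3268−748)) = 1.2624.
h = 17.4 / (2·1.2624) = 6.89 m.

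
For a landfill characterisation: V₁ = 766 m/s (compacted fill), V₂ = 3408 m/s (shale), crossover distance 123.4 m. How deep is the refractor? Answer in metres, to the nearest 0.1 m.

49.1 m

h = (x_cross/2)·√((V₂−V₁)/(V₂+V₁)).
(V₂−V₁)/(V₂+V₁) = (3408−766)/(3408+766) = 0.6330; √ = 0.7956.
h = (123.4/2)·0.7956 = 49.09 m.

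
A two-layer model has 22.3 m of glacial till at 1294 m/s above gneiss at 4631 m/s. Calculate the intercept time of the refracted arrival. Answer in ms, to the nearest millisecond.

θ_c = arcsin(V₁/V₂) = arcsin(1294/4631) = 16.23°; cos θ_c = 0.9602.
tᵢ = 2h·cos θ_c / V₁ = 2·22.3·0.9602 / 1294 = 0.03309 s.

33 ms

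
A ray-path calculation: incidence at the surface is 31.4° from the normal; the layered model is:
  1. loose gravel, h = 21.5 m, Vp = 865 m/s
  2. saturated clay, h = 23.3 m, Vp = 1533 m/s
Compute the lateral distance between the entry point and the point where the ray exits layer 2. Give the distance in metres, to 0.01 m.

Ray parameter p = sin 31.4° / 865 m/s = 6.0232e-04 s/m.
Layer 1: θ = 31.40°; offset = 21.5·tan 31.40° = 13.1237 m.
Layer 2: sin θ = p·1533 = 0.9234 → θ = 67.42°; offset = 23.3·tan 67.42° = 56.0369 m.
Σ offsets = 69.1605 m.

69.16 m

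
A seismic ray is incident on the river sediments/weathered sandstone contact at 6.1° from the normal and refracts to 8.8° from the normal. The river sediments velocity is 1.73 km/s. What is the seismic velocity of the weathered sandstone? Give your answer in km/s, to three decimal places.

Snell's law: sin 6.1°/V₁ = sin 8.8°/V₂.
V₂ = V₁·sin 8.8°/sin 6.1° = 1.73 × 1.4397 = 2.491 km/s.

2.491 km/s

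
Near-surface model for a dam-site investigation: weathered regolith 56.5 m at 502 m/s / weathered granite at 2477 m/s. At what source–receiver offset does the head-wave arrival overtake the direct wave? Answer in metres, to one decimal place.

138.8 m

x_cross = 2h·√((V₂+V₁)/(V₂−V₁)).
(V₂+V₁)/(V₂−V₁) = (2477+502)/(2477−502) = 1.5084; √ = 1.2282.
x_cross = 2·56.5·1.2282 = 138.78 m.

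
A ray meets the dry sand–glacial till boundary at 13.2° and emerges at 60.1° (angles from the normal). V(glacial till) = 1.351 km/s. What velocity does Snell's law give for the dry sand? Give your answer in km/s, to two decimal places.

Snell's law: sin 13.2°/V₁ = sin 60.1°/V₂.
V₁ = V₂·sin 13.2°/sin 60.1° = 1.351 × 0.2634 = 0.36 km/s.

0.36 km/s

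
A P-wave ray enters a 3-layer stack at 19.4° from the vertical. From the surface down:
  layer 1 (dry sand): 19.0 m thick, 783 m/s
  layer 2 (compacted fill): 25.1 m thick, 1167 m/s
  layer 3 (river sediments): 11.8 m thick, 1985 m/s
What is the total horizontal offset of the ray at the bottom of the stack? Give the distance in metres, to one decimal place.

p = sin θ₁/V₁ = sin 19.4°/783 = 4.2422e-04 s/m is conserved through the stack.
Layer 1: θ = 19.40°; offset = 19.0·tan 19.40° = 6.691 m.
Layer 2: sin θ = p·1167 = 0.4951 → θ = 29.67°; offset = 25.1·tan 29.67° = 14.302 m.
Layer 3: sin θ = p·1985 = 0.8421 → θ = 57.36°; offset = 11.8·tan 57.36° = 18.422 m.
Total horizontal offset = 39.415 m.

39.4 m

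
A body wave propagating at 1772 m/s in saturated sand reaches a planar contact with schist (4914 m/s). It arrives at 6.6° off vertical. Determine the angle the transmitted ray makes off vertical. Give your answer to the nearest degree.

sin θ₁/V₁ = sin θ₂/V₂ ⇒ sin θ₂ = 4914·sin 6.6°/1772 = 4914·0.1149/1772 = 0.3187.
θ₂ = arcsin 0.3187 = 18.59° from the normal.

19°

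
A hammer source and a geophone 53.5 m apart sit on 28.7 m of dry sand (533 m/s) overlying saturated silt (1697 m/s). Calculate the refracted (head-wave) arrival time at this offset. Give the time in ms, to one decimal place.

t = x/V₂ + 2h·√(V₂²−V₁²)/(V₁V₂).
√(V₂²−V₁²) = √(1697²−533²) = 1611.1 m/s; delay term = 2·28.7·1611.1/(533·1697) = 0.10224 s.
t = 53.5/1697 + 0.10224 = 0.13377 s.

133.8 ms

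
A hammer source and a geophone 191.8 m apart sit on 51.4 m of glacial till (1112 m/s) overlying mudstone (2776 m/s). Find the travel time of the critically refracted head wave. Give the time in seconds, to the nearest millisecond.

0.154 s

θ_c = arcsin(V₁/V₂) = arcsin(1112/2776) = 23.61°, cos θ_c = 0.9163.
Intercept time tᵢ = 2h cos θ_c / V₁ = 2·51.4·0.9163/1112 = 0.08470 s.
t = x/V₂ + tᵢ = 191.8/2776 + 0.08470 = 0.15380 s.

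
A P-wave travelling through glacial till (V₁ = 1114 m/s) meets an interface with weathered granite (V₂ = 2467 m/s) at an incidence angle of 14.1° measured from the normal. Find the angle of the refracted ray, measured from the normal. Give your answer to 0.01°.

32.65°

Snell's law: sin θ₂ = (V₂/V₁)·sin θ₁ = (2467/1114)·sin 14.1° = 0.5395.
θ₂ = arcsin 0.5395 = 32.65° from the normal.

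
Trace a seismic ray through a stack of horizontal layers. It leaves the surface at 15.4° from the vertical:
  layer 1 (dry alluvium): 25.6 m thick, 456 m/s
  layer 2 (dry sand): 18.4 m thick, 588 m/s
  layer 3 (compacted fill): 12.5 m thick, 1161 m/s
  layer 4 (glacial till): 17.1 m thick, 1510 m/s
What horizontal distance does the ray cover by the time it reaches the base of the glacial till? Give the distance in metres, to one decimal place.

56.8 m

Apply Snell's law at each interface; in layer i the horizontal offset is hᵢ·tan θᵢ.
Layer 1: θ = 15.40°; offset = 25.6·tan 15.40° = 7.051 m.
Layer 2: sin θ = 588·sin 15.4°/456 = 0.3424, θ = 20.02°; offset = 18.4·tan 20.02° = 6.706 m.
Layer 3: sin θ = 1161·sin 15.4°/456 = 0.6761, θ = 42.54°; offset = 12.5·tan 42.54° = 11.471 m.
Layer 4: sin θ = 1510·sin 15.4°/456 = 0.8794, θ = 61.57°; offset = 17.1·tan 61.57° = 31.581 m.
Summing the layer offsets gives 56.809 m.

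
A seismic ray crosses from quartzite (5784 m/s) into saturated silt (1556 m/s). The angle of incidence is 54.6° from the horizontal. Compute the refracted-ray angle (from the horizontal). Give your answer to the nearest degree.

Angle from the normal: 90° − 54.6° = 35.4°.
sin θ₁/V₁ = sin θ₂/V₂ ⇒ sin θ₂ = 1556·sin 35.4°/5784 = 1556·0.5793/5784 = 0.1558.
θ₂ = arcsin 0.1558 = 8.97° from the normal.
From the interface: 90° − 8.97° = 81.03°.

81°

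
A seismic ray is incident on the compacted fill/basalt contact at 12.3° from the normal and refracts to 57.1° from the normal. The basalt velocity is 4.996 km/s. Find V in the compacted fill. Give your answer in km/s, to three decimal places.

1.268 km/s

Snell's law: sin 12.3°/V₁ = sin 57.1°/V₂.
V₁ = V₂·sin 12.3°/sin 57.1° = 4.996 × 0.2537 = 1.268 km/s.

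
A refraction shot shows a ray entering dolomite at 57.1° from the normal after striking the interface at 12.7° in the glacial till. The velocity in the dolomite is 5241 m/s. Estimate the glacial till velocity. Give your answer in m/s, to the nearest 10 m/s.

1370 m/s

sin 12.7° = 0.2198; sin 57.1° = 0.8396.
V₁ = V₂·(sin θ₁/sin θ₂) = 5241·(0.2198/0.8396) = 1372.30 m/s.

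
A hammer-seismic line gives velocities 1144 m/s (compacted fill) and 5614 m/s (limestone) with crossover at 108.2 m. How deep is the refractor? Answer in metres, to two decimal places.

h = (x_cross/2)·√((V₂−V₁)/(V₂+V₁)).
(V₂−V₁)/(V₂+V₁) = (5614−1144)/(5614+1144) = 0.6614; √ = 0.8133.
h = (108.2/2)·0.8133 = 44.00 m.

44.00 m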